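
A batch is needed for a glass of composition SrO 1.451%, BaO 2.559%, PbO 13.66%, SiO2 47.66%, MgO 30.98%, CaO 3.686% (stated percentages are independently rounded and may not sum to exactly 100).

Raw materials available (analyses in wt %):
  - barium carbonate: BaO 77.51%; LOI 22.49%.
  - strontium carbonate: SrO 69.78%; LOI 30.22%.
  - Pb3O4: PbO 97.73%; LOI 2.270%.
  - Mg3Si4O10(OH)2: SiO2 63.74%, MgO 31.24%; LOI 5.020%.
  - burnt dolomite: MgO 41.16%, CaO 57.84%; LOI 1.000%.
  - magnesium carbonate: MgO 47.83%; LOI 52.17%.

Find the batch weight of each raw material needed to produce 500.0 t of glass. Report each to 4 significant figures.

Batch per 500.0 t glass:
  barium carbonate: 16.51 t
  strontium carbonate: 10.40 t
  Pb3O4: 69.89 t
  Mg3Si4O10(OH)2: 373.9 t
  burnt dolomite: 31.86 t
  magnesium carbonate: 52.25 t
Total batch = 554.8 t; LOI loss = 54.79 t; yield = 90.12%

Working values are printed rounded to four significant figures; all arithmetic keeps exact precision at every stage — every reported value takes just one rounding; the derived quantities (yield, ignition loss, net glass mass, totals, six oxide percentages) are re-derived from the batch weights on 500.0 t of glass at exact precision precisely as stated by the problem or answer text.
Target masses of each oxide per 500.0 t glass:
  SrO: 1.451% × 500.0 = 7.255 t
  BaO: 2.559% × 500.0 = 12.80 t
  PbO: 13.66% × 500.0 = 68.30 t
  SiO2: 47.66% × 500.0 = 238.3 t
  MgO: 30.98% × 500.0 = 154.9 t
  CaO: 3.686% × 500.0 = 18.43 t
Verifying the oxide balance given the weights on record, per the basis as stated (each sum matches its target mass net of answer rounding effects):
  SrO: 10.40·0.6978 = 7.257 t (target 7.255 t)
  BaO: 16.51·0.7751 = 12.80 t (target 12.80 t)
  PbO: 69.89·0.9773 = 68.30 t (target 68.30 t)
  SiO2: 373.9·0.6374 = 238.3 t (target 238.3 t)
  MgO: 373.9·0.3124 + 31.86·0.4116 + 52.25·0.4783 = 154.9 t (target 154.9 t)
  CaO: 31.86·0.5784 = 18.43 t (target 18.43 t)
Glass mass check: whole batch net of LOI = 500.0 t (summing oxide targets gives 500.0 t; stated basis 500.0 t — a pure rounding effect).
Whole-batch sum: Σ batch = 554.8 t; LOI removed, Σ of batch·LOI: 54.79 t; yield = glass ÷ total batch = 90.12%.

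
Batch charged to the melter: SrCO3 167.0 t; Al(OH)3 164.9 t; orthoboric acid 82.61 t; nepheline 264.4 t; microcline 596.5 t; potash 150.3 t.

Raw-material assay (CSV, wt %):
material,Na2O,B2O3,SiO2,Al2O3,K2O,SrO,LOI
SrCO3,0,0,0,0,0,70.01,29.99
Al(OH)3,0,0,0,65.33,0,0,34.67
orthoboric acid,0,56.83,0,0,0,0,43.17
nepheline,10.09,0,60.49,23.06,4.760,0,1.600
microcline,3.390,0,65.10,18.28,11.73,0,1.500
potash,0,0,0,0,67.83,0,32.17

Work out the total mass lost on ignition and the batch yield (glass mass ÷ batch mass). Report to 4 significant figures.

LOI loss = 204.4 t; glass = 1221 t; yield = 85.66%

The working math runs at full float precision through every step — intermediates are printed rounded to four significant figures as written. Each reported value is rounded once only. The derived quantities are rebuilt using the weight values on 1221 t of glass at full precision (net glass mass, ignition loss, the yield, six oxide percentages, the totals) as given in the problem or answer text.
LOI of each material in turn:
  SrCO3: 167.0 × 0.2999 = 50.08 t
  Al(OH)3: 164.9 × 0.3467 = 57.17 t
  orthoboric acid: 82.61 × 0.4317 = 35.66 t
  nepheline: 264.4 × 0.01600 = 4.230 t
  microcline: 596.5 × 0.01500 = 8.947 t
  potash: 150.3 × 0.3217 = 48.35 t
Total LOI = 204.4 t
Glass = batch − LOI = 1426 − 204.4 = 1221 t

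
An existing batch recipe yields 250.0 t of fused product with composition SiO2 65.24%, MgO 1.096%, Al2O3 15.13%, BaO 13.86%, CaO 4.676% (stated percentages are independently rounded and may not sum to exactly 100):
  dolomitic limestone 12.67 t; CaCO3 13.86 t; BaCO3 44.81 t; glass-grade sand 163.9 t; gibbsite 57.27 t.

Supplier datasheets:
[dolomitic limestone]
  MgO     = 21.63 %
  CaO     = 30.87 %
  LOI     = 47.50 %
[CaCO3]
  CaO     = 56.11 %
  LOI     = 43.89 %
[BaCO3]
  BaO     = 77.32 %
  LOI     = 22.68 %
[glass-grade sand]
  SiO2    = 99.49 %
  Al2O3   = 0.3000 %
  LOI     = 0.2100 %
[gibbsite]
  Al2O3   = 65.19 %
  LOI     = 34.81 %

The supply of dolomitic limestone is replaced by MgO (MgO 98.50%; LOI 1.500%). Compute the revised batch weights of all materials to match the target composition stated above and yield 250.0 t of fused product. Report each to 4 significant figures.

Rounding to four significant digits applies to each in-between result as shown. All internal work runs at full precision all the way through — every reported value is rounded only once — all derived quantities, which include ignition loss, five oxide percentages, yield, glass mass, the totals, are re-derived at full precision, as written in either problem or answer, from the batch weights on 250.0 t of glass.
Oxide-by-oxide targets in 250.0 t fused product:
  SiO2: 65.24% × 250.0 = 163.1 t
  MgO: 1.096% × 250.0 = 2.740 t
  Al2O3: 15.13% × 250.0 = 37.83 t
  BaO: 13.86% × 250.0 = 34.65 t
  CaO: 4.676% × 250.0 = 11.69 t
Checking each oxide sum given the weights on record, versus the basis set out (sum by sum, the targets are met up to rounding of the answer):
  SiO2: 163.9·0.9949 = 163.1 t (target 163.1 t)
  MgO: 2.782·0.9850 = 2.740 t (target 2.740 t)
  Al2O3: 163.9·0.003000 + 57.27·0.6519 = 37.83 t (target 37.83 t)
  BaO: 44.81·0.7732 = 34.65 t (target 34.65 t)
  CaO: 20.83·0.5611 = 11.69 t (target 11.69 t)
Glass-mass closure: batch total minus LOI = 250.0 t (the targets, summed, come to 250.0 t; against the stated basis, 250.0 t — gaps are rounding artifacts).
Batch total: Σ batch = 289.6 t; ignition loss, Σ(batch × LOI) = 39.63 t; yield: glass divided by total = 86.32%.

Revised batch per 250.0 t fused product:
  MgO: 2.782 t
  CaCO3: 20.83 t
  BaCO3: 44.81 t
  glass-grade sand: 163.9 t
  gibbsite: 57.27 t
Total batch = 289.6 t; LOI loss = 39.63 t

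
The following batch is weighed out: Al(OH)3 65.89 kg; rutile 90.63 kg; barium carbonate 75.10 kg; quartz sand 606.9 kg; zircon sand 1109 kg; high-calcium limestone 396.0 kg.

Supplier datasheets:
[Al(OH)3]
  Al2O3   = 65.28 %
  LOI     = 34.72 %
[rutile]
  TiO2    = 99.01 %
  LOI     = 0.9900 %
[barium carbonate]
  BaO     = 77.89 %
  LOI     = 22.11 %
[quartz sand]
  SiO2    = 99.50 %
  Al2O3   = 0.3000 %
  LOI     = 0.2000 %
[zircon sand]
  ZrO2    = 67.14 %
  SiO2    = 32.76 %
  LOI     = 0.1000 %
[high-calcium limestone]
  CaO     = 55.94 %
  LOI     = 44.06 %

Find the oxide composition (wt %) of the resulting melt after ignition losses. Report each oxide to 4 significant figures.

Glass mass = 2126 kg (batch 2344 − LOI 217.2).
Composition: ZrO2 35.02%, BaO 2.751%, SiO2 45.49%, CaO 10.42%, Al2O3 2.108%, TiO2 4.220%

All arithmetic carries full float precision in all steps; intermediates appear, rounded to 4 significant digits, on the page. Every reported figure takes just one rounding. Derived quantities (net glass mass, LOI, totals, the yield, the six compositions) are rebuilt using the weight values on 2126 kg of glass in full precision precisely as stated by the problem or the answer.
Per-oxide mass from batch:
  ZrO2: 1109·0.6714 = 744.6 kg
  BaO: 75.10·0.7789 = 58.50 kg
  SiO2: 606.9·0.9950 + 1109·0.3276 = 967.2 kg
  CaO: 396.0·0.5594 = 221.5 kg
  Al2O3: 65.89·0.6528 + 606.9·0.003000 = 44.83 kg
  TiO2: 90.63·0.9901 = 89.73 kg
LOI: 65.89·0.3472 + 90.63·0.009900 + 75.10·0.2211 + 606.9·0.002000 + 1109·0.001000 + 396.0·0.4406 = 217.2 kg
Glass mass = batch − LOI = 2344 − 217.2 = 2126 kg (matching Σ of the oxides)
wt % = 100 × oxide mass / glass mass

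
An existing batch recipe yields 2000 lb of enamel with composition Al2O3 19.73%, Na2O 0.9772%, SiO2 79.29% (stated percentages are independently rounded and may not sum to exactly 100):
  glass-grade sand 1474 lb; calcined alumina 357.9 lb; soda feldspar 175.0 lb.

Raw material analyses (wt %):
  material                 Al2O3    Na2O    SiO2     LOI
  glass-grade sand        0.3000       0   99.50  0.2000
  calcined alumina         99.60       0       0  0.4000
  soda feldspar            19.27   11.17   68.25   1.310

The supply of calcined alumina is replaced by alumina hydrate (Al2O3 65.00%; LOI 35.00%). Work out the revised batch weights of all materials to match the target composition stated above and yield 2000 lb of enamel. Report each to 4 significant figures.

Revised batch per 2000 lb enamel:
  glass-grade sand: 1474 lb
  alumina hydrate: 548.4 lb
  soda feldspar: 175.0 lb
Total batch = 2197 lb; LOI loss = 197.2 lb

Exact precision is maintained at every stage; the intermediate values appear rounded to four significant digits in the working — each reported figure is rounded once only. Derived quantities (the three compositions, the totals, yield, LOI, glass mass) are carried at full precision using the weight values on 2000 lb of glass, as set out in question or answer.
Oxide mass targets, per 2000 lb enamel:
  Al2O3: 19.73% × 2000 = 394.6 lb
  Na2O: 0.9772% × 2000 = 19.54 lb
  SiO2: 79.29% × 2000 = 1586 lb
Mass-balance tally per oxide working from each reported weight, against the basis in use (sums match the target masses net of answer rounding effects):
  Al2O3: 1474·0.003000 + 548.4·0.6500 + 175.0·0.1927 = 394.6 lb (target 394.6 lb)
  Na2O: 175.0·0.1117 = 19.55 lb (target 19.54 lb)
  SiO2: 1474·0.9950 + 175.0·0.6825 = 1586 lb (target 1586 lb)
Glass-mass closure: total batch − LOI = 2000 lb (targets for the oxides total 2000 lb; basis as stated: 2000 lb — deltas are rounding alone).
Batch grand total — Σ batch = 2197 lb; LOI removed, Σ of batch·LOI: 197.2 lb; yield: glass divided by total = 91.03%.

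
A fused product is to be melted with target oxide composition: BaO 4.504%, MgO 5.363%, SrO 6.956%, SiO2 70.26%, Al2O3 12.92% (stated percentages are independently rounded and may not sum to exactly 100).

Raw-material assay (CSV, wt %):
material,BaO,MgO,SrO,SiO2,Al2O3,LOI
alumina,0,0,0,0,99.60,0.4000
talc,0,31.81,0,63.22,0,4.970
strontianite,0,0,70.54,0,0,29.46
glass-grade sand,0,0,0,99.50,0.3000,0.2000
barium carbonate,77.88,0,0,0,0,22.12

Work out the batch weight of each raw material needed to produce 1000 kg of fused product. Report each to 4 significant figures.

Batch per 1000 kg fused product:
  alumina: 127.9 kg
  talc: 168.6 kg
  strontianite: 98.61 kg
  glass-grade sand: 599.0 kg
  barium carbonate: 57.83 kg
Total batch = 1052 kg; LOI loss = 51.93 kg; yield = 95.06%

The working math keeps full precision at each step — mid-chain values are displayed, rounded to 4 significant digits, when written out. Each reported number receives exactly one rounding — derived quantities (net glass mass, LOI, the totals, the yield, five oxide percentages) are recomputed from the weighed amounts on 1000 kg of glass in full float precision, exactly as printed in problem or answer.
The oxide mass targets at 1000 kg fused product:
  BaO: 4.504% × 1000 = 45.04 kg
  MgO: 5.363% × 1000 = 53.63 kg
  SrO: 6.956% × 1000 = 69.56 kg
  SiO2: 70.26% × 1000 = 702.6 kg
  Al2O3: 12.92% × 1000 = 129.2 kg
Mass-balance tally per oxide using the reported weights, per the basis as stated (summed amounts equal target values up to rounding of the answer):
  BaO: 57.83·0.7788 = 45.04 kg (target 45.04 kg)
  MgO: 168.6·0.3181 = 53.63 kg (target 53.63 kg)
  SrO: 98.61·0.7054 = 69.56 kg (target 69.56 kg)
  SiO2: 168.6·0.6322 + 599.0·0.9950 = 702.6 kg (target 702.6 kg)
  Al2O3: 127.9·0.9960 + 599.0·0.003000 = 129.2 kg (target 129.2 kg)
Consistency of the glass mass: total charge less LOI = 1000 kg (summing oxide targets gives 1000 kg; basis as stated: 1000 kg — rounding explains the deltas).
Whole-batch sum: Σ batch = 1052 kg; Σ batch·LOI gives LOI loss = 51.93 kg; yield: glass divided by total = 95.06%.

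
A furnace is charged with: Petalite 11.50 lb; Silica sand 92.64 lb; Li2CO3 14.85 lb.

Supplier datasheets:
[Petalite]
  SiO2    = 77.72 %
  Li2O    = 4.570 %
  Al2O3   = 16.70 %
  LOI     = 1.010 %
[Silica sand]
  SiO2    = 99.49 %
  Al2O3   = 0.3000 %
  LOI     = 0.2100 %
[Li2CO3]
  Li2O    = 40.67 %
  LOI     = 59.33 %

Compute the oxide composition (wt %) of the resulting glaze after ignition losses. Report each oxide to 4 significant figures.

Glass mass = 109.9 lb (batch 119.0 − LOI 9.121).
Composition: SiO2 92.02%, Li2O 5.975%, Al2O3 2.001%

Every computation maintains full precision through the solve; intermediates appear rounded off to 4 significant digits across the worked steps. Every reported result is rounded only once. The derived quantities, which include three oxide percentages, the totals, yield, net glass mass, ignition loss, are computed in full precision, as quoted within the question or the answer, from the batch weights for 109.9 lb of glass.
Mass of each oxide from the mix:
  SiO2: 11.50·0.7772 + 92.64·0.9949 = 101.1 lb
  Li2O: 11.50·0.04570 + 14.85·0.4067 = 6.565 lb
  Al2O3: 11.50·0.1670 + 92.64·0.003000 = 2.198 lb
LOI: 11.50·0.01010 + 92.64·0.002100 + 14.85·0.5933 = 9.121 lb
Glass = total batch minus LOI = 119.0 − 9.121 = 109.9 lb (matching Σ of the oxides)
percent by weight: oxide/glass ×100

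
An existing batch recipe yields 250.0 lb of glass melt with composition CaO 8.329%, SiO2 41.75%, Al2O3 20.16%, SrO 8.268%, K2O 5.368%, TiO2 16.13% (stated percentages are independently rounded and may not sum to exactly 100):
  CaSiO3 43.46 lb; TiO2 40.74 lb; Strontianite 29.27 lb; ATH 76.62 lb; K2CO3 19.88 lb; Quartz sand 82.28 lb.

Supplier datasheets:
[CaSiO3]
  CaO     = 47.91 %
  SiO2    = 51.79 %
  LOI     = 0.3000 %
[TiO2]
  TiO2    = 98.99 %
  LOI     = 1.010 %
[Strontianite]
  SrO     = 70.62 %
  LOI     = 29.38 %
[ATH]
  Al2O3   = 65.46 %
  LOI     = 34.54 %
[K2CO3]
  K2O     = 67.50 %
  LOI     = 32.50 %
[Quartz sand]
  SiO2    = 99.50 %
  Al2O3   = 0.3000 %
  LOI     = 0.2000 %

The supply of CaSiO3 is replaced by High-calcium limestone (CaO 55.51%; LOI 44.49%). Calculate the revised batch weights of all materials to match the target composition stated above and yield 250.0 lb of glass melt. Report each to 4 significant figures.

Revised batch per 250.0 lb glass melt:
  High-calcium limestone: 37.51 lb
  TiO2: 40.74 lb
  Strontianite: 29.27 lb
  ATH: 76.51 lb
  K2CO3: 19.88 lb
  Quartz sand: 104.9 lb
Total batch = 308.8 lb; LOI loss = 58.80 lb

In-progress results appear, rounded to four significant figures, in the printout — all arithmetic maintains full float precision in all steps; each reported number includes exactly one rounding — derived quantities, which include the yield, LOI, the totals, six oxide percentages, net glass mass, are carried in full float precision, as they appear in the problem or the answer, from the batch weights at 250.0 lb of glass.
The oxide mass targets at 250.0 lb glass melt:
  CaO: 8.329% × 250.0 = 20.82 lb
  SiO2: 41.75% × 250.0 = 104.4 lb
  Al2O3: 20.16% × 250.0 = 50.40 lb
  SrO: 8.268% × 250.0 = 20.67 lb
  K2O: 5.368% × 250.0 = 13.42 lb
  TiO2: 16.13% × 250.0 = 40.32 lb
Sums-versus-targets review on the weights just shown, on the stated basis (sums match the target masses within answer rounding):
  CaO: 37.51·0.5551 = 20.82 lb (target 20.82 lb)
  SiO2: 104.9·0.9950 = 104.4 lb (target 104.4 lb)
  Al2O3: 76.51·0.6546 + 104.9·0.003000 = 50.40 lb (target 50.40 lb)
  SrO: 29.27·0.7062 = 20.67 lb (target 20.67 lb)
  K2O: 19.88·0.6750 = 13.42 lb (target 13.42 lb)
  TiO2: 40.74·0.9899 = 40.33 lb (target 40.32 lb)
The glass-mass cross-check: the batch minus its LOI: 250.0 lb (the Σ of target masses is 250.0 lb; versus the stated basis of 250.0 lb — gaps are rounding artifacts).
Whole-batch sum: Σ batch = 308.8 lb; loss to ignition Σ batch·LOI = 58.80 lb; yield = glass ÷ total batch = 80.96%.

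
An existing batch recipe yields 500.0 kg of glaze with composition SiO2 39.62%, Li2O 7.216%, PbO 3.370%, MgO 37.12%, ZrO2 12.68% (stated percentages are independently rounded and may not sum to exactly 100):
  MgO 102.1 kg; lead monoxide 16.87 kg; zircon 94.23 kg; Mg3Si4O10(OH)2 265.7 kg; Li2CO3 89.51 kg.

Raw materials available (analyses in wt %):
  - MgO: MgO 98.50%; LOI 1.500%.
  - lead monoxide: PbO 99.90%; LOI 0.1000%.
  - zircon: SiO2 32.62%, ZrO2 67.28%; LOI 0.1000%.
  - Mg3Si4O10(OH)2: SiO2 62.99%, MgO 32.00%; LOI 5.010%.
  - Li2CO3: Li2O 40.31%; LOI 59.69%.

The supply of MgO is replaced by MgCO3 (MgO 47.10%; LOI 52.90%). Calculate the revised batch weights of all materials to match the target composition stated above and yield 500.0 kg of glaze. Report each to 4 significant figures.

Revised batch per 500.0 kg glaze:
  MgCO3: 213.5 kg
  lead monoxide: 16.87 kg
  zircon: 94.23 kg
  Mg3Si4O10(OH)2: 265.7 kg
  Li2CO3: 89.51 kg
Total batch = 679.8 kg; LOI loss = 179.8 kg

Working values are displayed (rounded to 4 significant digits) within the worked lines. The whole derivation maintains full float precision all the way through. Each reported figure is rounded just once. Derived quantities are rebuilt using the weight values for 500.0 kg of glass at full float precision (yield, ignition loss, net glass mass, the five compositions, totals), as quoted within question or answer.
Per-oxide target masses for 500.0 kg glaze:
  SiO2: 39.62% × 500.0 = 198.1 kg
  Li2O: 7.216% × 500.0 = 36.08 kg
  PbO: 3.370% × 500.0 = 16.85 kg
  MgO: 37.12% × 500.0 = 185.6 kg
  ZrO2: 12.68% × 500.0 = 63.40 kg
Checking each oxide sum working from each reported weight, per the basis as stated (every target is met by its sum exact up to rounding of places):
  SiO2: 94.23·0.3262 + 265.7·0.6299 = 198.1 kg (target 198.1 kg)
  Li2O: 89.51·0.4031 = 36.08 kg (target 36.08 kg)
  PbO: 16.87·0.9990 = 16.85 kg (target 16.85 kg)
  MgO: 213.5·0.4710 + 265.7·0.3200 = 185.6 kg (target 185.6 kg)
  ZrO2: 94.23·0.6728 = 63.40 kg (target 63.40 kg)
The glass-mass cross-check: the batch minus its LOI: 500.0 kg (per-oxide target masses sum to 500.0 kg; basis as stated: 500.0 kg — deltas are rounding alone).
Batch grand total — Σ batch = 679.8 kg; LOI loss = Σ batch·LOI = 179.8 kg; yield = glass ÷ total batch = 73.55%.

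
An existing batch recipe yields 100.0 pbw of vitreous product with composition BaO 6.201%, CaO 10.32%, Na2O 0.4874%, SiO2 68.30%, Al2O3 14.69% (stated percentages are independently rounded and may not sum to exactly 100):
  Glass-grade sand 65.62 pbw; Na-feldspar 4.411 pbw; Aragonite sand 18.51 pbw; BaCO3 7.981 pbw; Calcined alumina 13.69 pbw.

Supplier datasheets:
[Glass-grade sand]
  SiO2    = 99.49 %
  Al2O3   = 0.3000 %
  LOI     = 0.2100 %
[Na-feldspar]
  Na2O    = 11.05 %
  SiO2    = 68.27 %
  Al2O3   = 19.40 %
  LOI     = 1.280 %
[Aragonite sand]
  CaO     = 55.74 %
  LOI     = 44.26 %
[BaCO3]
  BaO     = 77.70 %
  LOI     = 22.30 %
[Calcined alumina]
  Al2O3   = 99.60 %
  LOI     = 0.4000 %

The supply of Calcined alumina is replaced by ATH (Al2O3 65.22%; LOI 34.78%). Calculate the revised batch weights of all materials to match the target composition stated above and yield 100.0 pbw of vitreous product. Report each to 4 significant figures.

Revised batch per 100.0 pbw vitreous product:
  Glass-grade sand: 65.62 pbw
  Na-feldspar: 4.411 pbw
  Aragonite sand: 18.51 pbw
  BaCO3: 7.981 pbw
  ATH: 20.91 pbw
Total batch = 117.4 pbw; LOI loss = 17.44 pbw

The whole derivation carries full float precision in every operation; values along the way are displayed, with 4-significant-figure rounding, in the printout. Every reported figure takes just one rounding. All derived quantities (net glass mass, LOI, yield, totals, the five compositions) are rebuilt starting from the weights on 100.0 pbw of glass in full precision, exactly as printed in problem or answer.
The oxide mass targets at 100.0 pbw vitreous product:
  BaO: 6.201% × 100.0 = 6.201 pbw
  CaO: 10.32% × 100.0 = 10.32 pbw
  Na2O: 0.4874% × 100.0 = 0.4874 pbw
  SiO2: 68.30% × 100.0 = 68.30 pbw
  Al2O3: 14.69% × 100.0 = 14.69 pbw
Verifying the oxide balance from the weights as reported, for the quoted basis mass (delivered sums recover each target once rounding is allowed for):
  BaO: 7.981·0.7770 = 6.201 pbw (target 6.201 pbw)
  CaO: 18.51·0.5574 = 10.32 pbw (target 10.32 pbw)
  Na2O: 4.411·0.1105 = 0.4874 pbw (target 0.4874 pbw)
  SiO2: 65.62·0.9949 + 4.411·0.6827 = 68.30 pbw (target 68.30 pbw)
  Al2O3: 65.62·0.003000 + 4.411·0.1940 + 20.91·0.6522 = 14.69 pbw (target 14.69 pbw)
Glass-mass bookkeeping: Σ batch − LOI loss = 99.99 pbw (targets for the oxides total 100.0 pbw; basis as stated: 100.0 pbw — gaps are rounding artifacts).
Batch total: Σ batch = 117.4 pbw; Σ batch·LOI gives LOI loss = 17.44 pbw; yield: glass divided by total = 85.15%.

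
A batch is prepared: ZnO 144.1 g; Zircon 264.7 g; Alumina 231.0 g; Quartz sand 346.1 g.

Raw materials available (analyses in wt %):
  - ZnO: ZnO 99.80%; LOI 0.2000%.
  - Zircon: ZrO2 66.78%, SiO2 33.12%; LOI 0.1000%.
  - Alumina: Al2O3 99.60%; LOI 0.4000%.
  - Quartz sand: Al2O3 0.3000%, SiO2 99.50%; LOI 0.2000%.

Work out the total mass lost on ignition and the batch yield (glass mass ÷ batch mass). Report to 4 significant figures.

All internal work holds exact precision at all times. Mid-chain values are displayed (rounded to 4 significant digits) alongside each step. Every reported number is rounded exactly once — all derived quantities, including LOI, glass mass, the four compositions, yield, totals, are rebuilt starting from the weights per 983.7 g of glass in full float precision as written in either problem or answer.
Material-by-material LOI:
  ZnO: 144.1 × 0.002000 = 0.2882 g
  Zircon: 264.7 × 0.001000 = 0.2647 g
  Alumina: 231.0 × 0.004000 = 0.9240 g
  Quartz sand: 346.1 × 0.002000 = 0.6922 g
Total LOI = 2.169 g
Glass = batch − LOI = 985.9 − 2.169 = 983.7 g

LOI loss = 2.169 g; glass = 983.7 g; yield = 99.78%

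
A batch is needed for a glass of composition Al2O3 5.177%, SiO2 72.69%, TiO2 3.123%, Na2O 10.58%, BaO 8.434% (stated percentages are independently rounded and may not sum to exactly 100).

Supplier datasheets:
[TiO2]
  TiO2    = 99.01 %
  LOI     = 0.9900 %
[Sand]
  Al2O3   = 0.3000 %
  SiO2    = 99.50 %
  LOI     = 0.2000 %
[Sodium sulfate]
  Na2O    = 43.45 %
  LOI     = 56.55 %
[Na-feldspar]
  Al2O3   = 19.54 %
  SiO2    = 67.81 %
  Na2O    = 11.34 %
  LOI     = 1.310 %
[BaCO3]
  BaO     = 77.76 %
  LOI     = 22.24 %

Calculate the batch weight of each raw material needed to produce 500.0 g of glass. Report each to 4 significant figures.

All internal work maintains full float precision at all times. Intermediates are displayed rounded off to 4 significant figures between the steps. Exactly one rounding lands on each reported number; all derived quantities (yield, totals, five oxide percentages, LOI, net glass mass) are recomputed in exact precision from the batch weights on 500.0 g of glass as set out in the question or the answer.
Oxide-by-oxide targets in 500.0 g glass:
  Al2O3: 5.177% × 500.0 = 25.88 g
  SiO2: 72.69% × 500.0 = 363.4 g
  TiO2: 3.123% × 500.0 = 15.62 g
  Na2O: 10.58% × 500.0 = 52.90 g
  BaO: 8.434% × 500.0 = 42.17 g
Mass-balance tally per oxide on the weights just shown, relative to the basis at hand (sum by sum, the targets are met inside rounding margins):
  Al2O3: 277.9·0.003000 + 128.2·0.1954 = 25.88 g (target 25.88 g)
  SiO2: 277.9·0.9950 + 128.2·0.6781 = 363.4 g (target 363.4 g)
  TiO2: 15.77·0.9901 = 15.61 g (target 15.62 g)
  Na2O: 88.29·0.4345 + 128.2·0.1134 = 52.90 g (target 52.90 g)
  BaO: 54.23·0.7776 = 42.17 g (target 42.17 g)
Consistency of the glass mass: total batch − LOI = 500.0 g (the Σ of target masses is 500.0 g; basis as stated: 500.0 g — a pure rounding effect).
Adding the batch up: Σ batch = 564.4 g; LOI loss = Σ batch·LOI = 64.38 g; yield: glass divided by total = 88.59%.

Batch per 500.0 g glass:
  TiO2: 15.77 g
  Sand: 277.9 g
  Sodium sulfate: 88.29 g
  Na-feldspar: 128.2 g
  BaCO3: 54.23 g
Total batch = 564.4 g; LOI loss = 64.38 g; yield = 88.59%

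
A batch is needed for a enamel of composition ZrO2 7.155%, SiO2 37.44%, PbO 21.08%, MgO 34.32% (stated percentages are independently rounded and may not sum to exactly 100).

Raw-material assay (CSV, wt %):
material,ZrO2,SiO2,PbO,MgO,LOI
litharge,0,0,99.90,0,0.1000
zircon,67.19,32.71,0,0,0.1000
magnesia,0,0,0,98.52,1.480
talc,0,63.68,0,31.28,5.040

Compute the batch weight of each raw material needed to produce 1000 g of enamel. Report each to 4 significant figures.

Batch per 1000 g enamel:
  litharge: 211.0 g
  zircon: 106.5 g
  magnesia: 179.1 g
  talc: 533.2 g
Total batch = 1030 g; LOI loss = 29.84 g; yield = 97.10%

The working math keeps full float precision at all times — working values are shown, rounded to 4 significant figures, as written. Each reported value undergoes a single rounding. Derived quantities are computed in exact precision (totals, net glass mass, ignition loss, the yield, the four compositions) from the weighed amounts for 1000 g of glass as written in the problem or the answer.
Per-oxide target masses for 1000 g enamel:
  ZrO2: 7.155% × 1000 = 71.55 g
  SiO2: 37.44% × 1000 = 374.4 g
  PbO: 21.08% × 1000 = 210.8 g
  MgO: 34.32% × 1000 = 343.2 g
Balance tally, oxide-wise, working from each reported weight, for the quoted basis mass (each sum matches its target mass once rounding is allowed for):
  ZrO2: 106.5·0.6719 = 71.56 g (target 71.55 g)
  SiO2: 106.5·0.3271 + 533.2·0.6368 = 374.4 g (target 374.4 g)
  PbO: 211.0·0.9990 = 210.8 g (target 210.8 g)
  MgO: 179.1·0.9852 + 533.2·0.3128 = 343.2 g (target 343.2 g)
The glass-mass cross-check: whole batch net of LOI = 1000 g (oxide target masses add up to 1000 g; against the stated basis, 1000 g — differing by rounding only).
Batch total: Σ batch = 1030 g; loss to ignition Σ batch·LOI = 29.84 g; as yield: glass ÷ batch → 97.10%.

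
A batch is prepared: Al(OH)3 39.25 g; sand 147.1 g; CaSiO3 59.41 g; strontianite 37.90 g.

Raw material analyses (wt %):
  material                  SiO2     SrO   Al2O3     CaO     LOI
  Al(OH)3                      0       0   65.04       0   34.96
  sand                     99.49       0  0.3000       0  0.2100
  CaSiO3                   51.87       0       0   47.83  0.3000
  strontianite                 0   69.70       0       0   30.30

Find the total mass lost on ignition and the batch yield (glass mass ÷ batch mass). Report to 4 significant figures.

LOI loss = 25.69 g; glass = 258.0 g; yield = 90.94%

All internal work keeps full precision from start to finish. Mid-chain values are printed (rounded to four significant figures) on the page — exactly one rounding lands on each reported number. Derived quantities (the yield, net glass mass, the totals, the four compositions, LOI) are re-derived in exact precision from the batch weights for 258.0 g of glass, exactly as shown in question or answer.
Each material's LOI contribution:
  Al(OH)3: 39.25 × 0.3496 = 13.72 g
  sand: 147.1 × 0.002100 = 0.3089 g
  CaSiO3: 59.41 × 0.003000 = 0.1782 g
  strontianite: 37.90 × 0.3030 = 11.48 g
Total LOI = 25.69 g
Glass = batch − LOI = 283.7 − 25.69 = 258.0 g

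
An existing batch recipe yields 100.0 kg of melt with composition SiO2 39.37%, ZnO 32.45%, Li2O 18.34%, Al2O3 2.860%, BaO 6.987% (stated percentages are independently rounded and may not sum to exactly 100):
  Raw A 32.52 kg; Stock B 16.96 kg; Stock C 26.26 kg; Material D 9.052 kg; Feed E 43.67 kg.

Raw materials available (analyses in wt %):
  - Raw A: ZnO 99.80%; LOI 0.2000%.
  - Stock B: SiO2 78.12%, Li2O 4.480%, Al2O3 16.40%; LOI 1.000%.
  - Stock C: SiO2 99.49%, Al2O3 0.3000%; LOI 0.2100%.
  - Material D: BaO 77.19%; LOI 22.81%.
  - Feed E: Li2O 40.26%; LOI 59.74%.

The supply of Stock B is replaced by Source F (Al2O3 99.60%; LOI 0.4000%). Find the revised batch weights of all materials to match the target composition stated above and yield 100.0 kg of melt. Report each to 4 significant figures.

Rounding to four significant digits extends to each in-between result as displayed — each numeric step keeps full float precision all the way through; a single rounding produces each reported number. Derived quantities (totals, the five compositions, the yield, net glass mass, LOI) are rebuilt at full float precision using the weight values at 100.0 kg of glass, as given in the problem or the answer.
The oxide mass targets at 100.0 kg melt:
  SiO2: 39.37% × 100.0 = 39.37 kg
  ZnO: 32.45% × 100.0 = 32.45 kg
  Li2O: 18.34% × 100.0 = 18.34 kg
  Al2O3: 2.860% × 100.0 = 2.860 kg
  BaO: 6.987% × 100.0 = 6.987 kg
Per-oxide balance check working from each reported weight, at the basis given (sum by sum, the targets are met once rounding is allowed for):
  SiO2: 39.57·0.9949 = 39.37 kg (target 39.37 kg)
  ZnO: 32.52·0.9980 = 32.45 kg (target 32.45 kg)
  Li2O: 45.55·0.4026 = 18.34 kg (target 18.34 kg)
  Al2O3: 2.752·0.9960 + 39.57·0.003000 = 2.860 kg (target 2.860 kg)
  BaO: 9.052·0.7719 = 6.987 kg (target 6.987 kg)
Glass mass check: the batch minus its LOI: 100.0 kg (summing oxide targets gives 100.0 kg; stated basis 100.0 kg — gaps are rounding artifacts).
Batch total: Σ batch = 129.4 kg; loss to ignition Σ batch·LOI = 29.44 kg; yield = glass ÷ total batch = 77.26%.

Revised batch per 100.0 kg melt:
  Raw A: 32.52 kg
  Source F: 2.752 kg
  Stock C: 39.57 kg
  Material D: 9.052 kg
  Feed E: 45.55 kg
Total batch = 129.4 kg; LOI loss = 29.44 kg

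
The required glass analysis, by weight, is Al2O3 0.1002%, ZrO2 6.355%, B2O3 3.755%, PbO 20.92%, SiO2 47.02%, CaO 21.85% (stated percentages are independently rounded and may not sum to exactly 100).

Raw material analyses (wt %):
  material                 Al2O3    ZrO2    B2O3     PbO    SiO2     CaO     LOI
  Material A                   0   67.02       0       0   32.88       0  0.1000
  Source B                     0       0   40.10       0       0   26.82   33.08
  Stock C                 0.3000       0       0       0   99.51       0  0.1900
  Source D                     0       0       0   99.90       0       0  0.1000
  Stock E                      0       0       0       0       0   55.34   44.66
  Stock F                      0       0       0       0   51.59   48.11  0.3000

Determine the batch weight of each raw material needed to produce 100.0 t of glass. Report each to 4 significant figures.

Exact precision is maintained through every step; in-progress results are displayed rounded to 4 significant figures when written out. Every reported number is rounded exactly once; derived quantities, which include the yield, LOI, totals, the six compositions, net glass mass, are re-derived in exact precision, as they appear in the problem or the answer, from the batch weights for 100.0 t of glass.
Oxide mass targets, per 100.0 t glass:
  Al2O3: 0.1002% × 100.0 = 0.1002 t
  ZrO2: 6.355% × 100.0 = 6.355 t
  B2O3: 3.755% × 100.0 = 3.755 t
  PbO: 20.92% × 100.0 = 20.92 t
  SiO2: 47.02% × 100.0 = 47.02 t
  CaO: 21.85% × 100.0 = 21.85 t
A balance pass over the oxides, applying the batch weights above, relative to the basis at hand (oxide sums agree with the targets up to rounding of the answer):
  Al2O3: 33.40·0.003000 = 0.1002 t (target 0.1002 t)
  ZrO2: 9.482·0.6702 = 6.355 t (target 6.355 t)
  B2O3: 9.364·0.4010 = 3.755 t (target 3.755 t)
  PbO: 20.94·0.9990 = 20.92 t (target 20.92 t)
  SiO2: 9.482·0.3288 + 33.40·0.9951 + 20.67·0.5159 = 47.02 t (target 47.02 t)
  CaO: 9.364·0.2682 + 16.97·0.5534 + 20.67·0.4811 = 21.85 t (target 21.85 t)
Glass mass check: batch Σ − ignition loss = 99.99 t (oxide target masses add up to 100.0 t; versus the stated basis of 100.0 t — a pure rounding effect).
Adding the batch up: Σ batch = 110.8 t; loss to ignition Σ batch·LOI = 10.83 t; as yield: glass ÷ batch → 90.23%.

Batch per 100.0 t glass:
  Material A: 9.482 t
  Source B: 9.364 t
  Stock C: 33.40 t
  Source D: 20.94 t
  Stock E: 16.97 t
  Stock F: 20.67 t
Total batch = 110.8 t; LOI loss = 10.83 t; yield = 90.23%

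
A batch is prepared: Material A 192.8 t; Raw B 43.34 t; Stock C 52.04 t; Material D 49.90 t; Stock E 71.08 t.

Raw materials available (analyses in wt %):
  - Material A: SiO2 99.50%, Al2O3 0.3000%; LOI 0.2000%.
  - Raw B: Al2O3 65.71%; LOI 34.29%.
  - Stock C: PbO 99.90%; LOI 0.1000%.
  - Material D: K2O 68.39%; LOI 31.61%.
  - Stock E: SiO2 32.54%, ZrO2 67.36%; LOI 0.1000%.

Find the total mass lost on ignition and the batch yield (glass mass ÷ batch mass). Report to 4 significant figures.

LOI loss = 31.14 t; glass = 378.0 t; yield = 92.39%

Values along the way are printed, rounded to four significant figures, alongside each step. All arithmetic holds full float precision in every operation. Exactly one rounding goes into each reported figure; the derived quantities, which include the totals, LOI, yield, five oxide percentages, net glass mass, are carried in full float precision, as set out in the question or the answer, from the weighed amounts for 378.0 t of glass.
Per-material ignition loss:
  Material A: 192.8 × 0.002000 = 0.3856 t
  Raw B: 43.34 × 0.3429 = 14.86 t
  Stock C: 52.04 × 0.001000 = 0.05204 t
  Material D: 49.90 × 0.3161 = 15.77 t
  Stock E: 71.08 × 0.001000 = 0.07108 t
Total LOI = 31.14 t
Glass = batch − LOI = 409.2 − 31.14 = 378.0 t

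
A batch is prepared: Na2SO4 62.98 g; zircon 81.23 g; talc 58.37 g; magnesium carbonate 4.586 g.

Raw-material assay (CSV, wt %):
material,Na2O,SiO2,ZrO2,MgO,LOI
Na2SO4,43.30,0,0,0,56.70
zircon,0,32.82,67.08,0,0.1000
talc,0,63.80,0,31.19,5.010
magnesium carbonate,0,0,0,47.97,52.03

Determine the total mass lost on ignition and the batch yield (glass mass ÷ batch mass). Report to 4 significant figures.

LOI loss = 41.10 g; glass = 166.1 g; yield = 80.16%

The working math keeps exact precision from start to finish. In-progress results are rounded to 4 significant figures when quoted — every reported result takes exactly one rounding. The derived quantities (yield, net glass mass, ignition loss, totals, the four compositions) are carried at exact precision using the weight values on 166.1 g of glass, as written in the problem or the answer.
Loss on ignition, line by line:
  Na2SO4: 62.98 × 0.5670 = 35.71 g
  zircon: 81.23 × 0.001000 = 0.08123 g
  talc: 58.37 × 0.05010 = 2.924 g
  magnesium carbonate: 4.586 × 0.5203 = 2.386 g
Total LOI = 41.10 g
Glass = batch − LOI = 207.2 − 41.10 = 166.1 g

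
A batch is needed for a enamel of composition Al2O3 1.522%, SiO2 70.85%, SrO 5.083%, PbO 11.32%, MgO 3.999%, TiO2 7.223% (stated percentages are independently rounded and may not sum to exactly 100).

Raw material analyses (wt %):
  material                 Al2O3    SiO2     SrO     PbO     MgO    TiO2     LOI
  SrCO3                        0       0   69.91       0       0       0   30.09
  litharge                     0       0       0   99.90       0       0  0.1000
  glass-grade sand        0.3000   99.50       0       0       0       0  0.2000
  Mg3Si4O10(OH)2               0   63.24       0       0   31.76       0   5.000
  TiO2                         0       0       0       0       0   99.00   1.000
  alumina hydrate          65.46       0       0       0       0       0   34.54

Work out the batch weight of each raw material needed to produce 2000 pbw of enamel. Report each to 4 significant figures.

The intermediate values are shown, rounded to 4 significant figures, alongside each step. The whole derivation keeps exact precision throughout; a single rounding finalizes each reported result — the derived quantities are carried at exact precision (glass mass, the totals, ignition loss, yield, the six compositions) using the weight values on 2000 pbw of glass, exactly as shown in question or answer.
Per-oxide target masses for 2000 pbw enamel:
  Al2O3: 1.522% × 2000 = 30.44 pbw
  SiO2: 70.85% × 2000 = 1417 pbw
  SrO: 5.083% × 2000 = 101.7 pbw
  PbO: 11.32% × 2000 = 226.4 pbw
  MgO: 3.999% × 2000 = 79.98 pbw
  TiO2: 7.223% × 2000 = 144.5 pbw
Oxide-by-oxide audit working from each reported weight, for the quoted basis mass (sums match the target masses exact up to rounding of places):
  Al2O3: 1264·0.003000 + 40.71·0.6546 = 30.44 pbw (target 30.44 pbw)
  SiO2: 1264·0.9950 + 251.8·0.6324 = 1417 pbw (target 1417 pbw)
  SrO: 145.4·0.6991 = 101.6 pbw (target 101.7 pbw)
  PbO: 226.6·0.9990 = 226.4 pbw (target 226.4 pbw)
  MgO: 251.8·0.3176 = 79.97 pbw (target 79.98 pbw)
  TiO2: 145.9·0.9900 = 144.4 pbw (target 144.5 pbw)
Auditing the glass mass value: batch Σ − ignition loss = 2000 pbw (summing oxide targets gives 2000 pbw; basis as stated: 2000 pbw — rounding explains the deltas).
Batch total: Σ batch = 2074 pbw; the LOI term Σ batch·LOI equals 74.62 pbw; yield: glass divided by total = 96.40%.

Batch per 2000 pbw enamel:
  SrCO3: 145.4 pbw
  litharge: 226.6 pbw
  glass-grade sand: 1264 pbw
  Mg3Si4O10(OH)2: 251.8 pbw
  TiO2: 145.9 pbw
  alumina hydrate: 40.71 pbw
Total batch = 2074 pbw; LOI loss = 74.62 pbw; yield = 96.40%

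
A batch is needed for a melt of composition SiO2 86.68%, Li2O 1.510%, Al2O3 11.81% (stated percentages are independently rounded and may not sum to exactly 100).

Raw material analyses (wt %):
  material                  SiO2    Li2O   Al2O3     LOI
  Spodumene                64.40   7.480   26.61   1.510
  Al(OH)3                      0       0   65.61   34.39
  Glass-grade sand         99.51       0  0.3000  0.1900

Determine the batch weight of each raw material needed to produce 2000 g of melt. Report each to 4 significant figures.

Batch per 2000 g melt:
  Spodumene: 403.7 g
  Al(OH)3: 189.5 g
  Glass-grade sand: 1481 g
Total batch = 2074 g; LOI loss = 74.08 g; yield = 96.43%

Intermediates are shown, rounded to four significant figures, in the working. The working math carries full precision end to end. Each reported number is rounded once only; derived quantities are computed in exact precision (the totals, net glass mass, yield, LOI, the three compositions) starting from the weights on 2000 g of glass, exactly as shown in the problem or answer text.
Per-oxide target masses for 2000 g melt:
  SiO2: 86.68% × 2000 = 1734 g
  Li2O: 1.510% × 2000 = 30.20 g
  Al2O3: 11.81% × 2000 = 236.2 g
Checking each oxide sum given the weights on record, relative to the basis at hand (each sum matches its target mass up to rounding of the answer):
  SiO2: 403.7·0.6440 + 1481·0.9951 = 1734 g (target 1734 g)
  Li2O: 403.7·0.07480 = 30.20 g (target 30.20 g)
  Al2O3: 403.7·0.2661 + 189.5·0.6561 + 1481·0.003000 = 236.2 g (target 236.2 g)
Mass balance on the glass: total charge less LOI = 2000 g (summing oxide targets gives 2000 g; against the stated basis, 2000 g — a pure rounding effect).
Summing the batch: Σ batch = 2074 g; LOI removed, Σ of batch·LOI: 74.08 g; yield, glass over the total, = 96.43%.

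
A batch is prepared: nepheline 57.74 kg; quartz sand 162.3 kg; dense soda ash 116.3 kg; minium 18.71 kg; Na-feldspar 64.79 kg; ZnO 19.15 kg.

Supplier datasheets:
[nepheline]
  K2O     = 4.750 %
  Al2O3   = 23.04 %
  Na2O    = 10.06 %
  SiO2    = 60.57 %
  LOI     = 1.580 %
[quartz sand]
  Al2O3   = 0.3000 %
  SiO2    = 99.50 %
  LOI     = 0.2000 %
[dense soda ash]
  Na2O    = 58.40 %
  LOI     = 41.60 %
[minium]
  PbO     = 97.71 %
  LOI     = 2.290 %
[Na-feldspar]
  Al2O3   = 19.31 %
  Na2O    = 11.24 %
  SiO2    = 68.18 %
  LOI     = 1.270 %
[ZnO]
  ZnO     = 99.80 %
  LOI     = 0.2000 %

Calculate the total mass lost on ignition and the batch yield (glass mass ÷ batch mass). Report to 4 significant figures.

LOI loss = 50.91 kg; glass = 388.1 kg; yield = 88.40%

The intermediate values are displayed, rounded to 4 significant digits, alongside each step; all internal work carries full float precision from start to finish; each reported value is rounded a single time. The derived quantities, including the totals, yield, net glass mass, six oxide percentages, LOI, are computed from the batch weights for 388.1 kg of glass in exact precision as quoted within question or answer.
Loss on ignition, line by line:
  nepheline: 57.74 × 0.01580 = 0.9123 kg
  quartz sand: 162.3 × 0.002000 = 0.3246 kg
  dense soda ash: 116.3 × 0.4160 = 48.38 kg
  minium: 18.71 × 0.02290 = 0.4285 kg
  Na-feldspar: 64.79 × 0.01270 = 0.8228 kg
  ZnO: 19.15 × 0.002000 = 0.03830 kg
Total LOI = 50.91 kg
Glass = batch − LOI = 439.0 − 50.91 = 388.1 kg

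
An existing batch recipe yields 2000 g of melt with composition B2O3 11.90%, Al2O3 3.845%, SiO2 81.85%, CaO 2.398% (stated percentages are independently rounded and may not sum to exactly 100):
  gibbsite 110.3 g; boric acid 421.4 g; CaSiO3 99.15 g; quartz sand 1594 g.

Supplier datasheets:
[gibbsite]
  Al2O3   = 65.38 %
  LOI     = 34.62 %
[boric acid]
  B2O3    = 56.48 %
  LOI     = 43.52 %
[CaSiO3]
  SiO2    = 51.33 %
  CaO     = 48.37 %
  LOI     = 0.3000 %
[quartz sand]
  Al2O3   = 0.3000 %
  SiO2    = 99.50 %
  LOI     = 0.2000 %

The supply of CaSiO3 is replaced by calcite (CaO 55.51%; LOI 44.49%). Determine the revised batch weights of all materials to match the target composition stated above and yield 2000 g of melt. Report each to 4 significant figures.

Revised batch per 2000 g melt:
  gibbsite: 110.1 g
  boric acid: 421.4 g
  calcite: 86.40 g
  quartz sand: 1645 g
Total batch = 2263 g; LOI loss = 263.2 g

All internal work holds exact precision throughout — the intermediate values appear rounded to 4 significant figures on the page; a single rounding yields each reported value. All derived quantities (totals, the yield, glass mass, LOI, the four compositions) are rebuilt using the weight values at 2000 g of glass at full float precision as given in the problem or answer text.
Oxide-by-oxide targets in 2000 g melt:
  B2O3: 11.90% × 2000 = 238.0 g
  Al2O3: 3.845% × 2000 = 76.90 g
  SiO2: 81.85% × 2000 = 1637 g
  CaO: 2.398% × 2000 = 47.96 g
Checking each oxide sum using the reported weights, against the basis in use (each sum matches its target mass given rounding of the digits):
  B2O3: 421.4·0.5648 = 238.0 g (target 238.0 g)
  Al2O3: 110.1·0.6538 + 1645·0.003000 = 76.92 g (target 76.90 g)
  SiO2: 1645·0.9950 = 1637 g (target 1637 g)
  CaO: 86.40·0.5551 = 47.96 g (target 47.96 g)
Glass-mass bookkeeping: Σ batch − LOI loss = 2000 g (summing oxide targets gives 2000 g; versus the stated basis of 2000 g — any gap is answer rounding).
Batch total: Σ batch = 2263 g; Σ batch·LOI gives LOI loss = 263.2 g; yield = glass ÷ total batch = 88.37%.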